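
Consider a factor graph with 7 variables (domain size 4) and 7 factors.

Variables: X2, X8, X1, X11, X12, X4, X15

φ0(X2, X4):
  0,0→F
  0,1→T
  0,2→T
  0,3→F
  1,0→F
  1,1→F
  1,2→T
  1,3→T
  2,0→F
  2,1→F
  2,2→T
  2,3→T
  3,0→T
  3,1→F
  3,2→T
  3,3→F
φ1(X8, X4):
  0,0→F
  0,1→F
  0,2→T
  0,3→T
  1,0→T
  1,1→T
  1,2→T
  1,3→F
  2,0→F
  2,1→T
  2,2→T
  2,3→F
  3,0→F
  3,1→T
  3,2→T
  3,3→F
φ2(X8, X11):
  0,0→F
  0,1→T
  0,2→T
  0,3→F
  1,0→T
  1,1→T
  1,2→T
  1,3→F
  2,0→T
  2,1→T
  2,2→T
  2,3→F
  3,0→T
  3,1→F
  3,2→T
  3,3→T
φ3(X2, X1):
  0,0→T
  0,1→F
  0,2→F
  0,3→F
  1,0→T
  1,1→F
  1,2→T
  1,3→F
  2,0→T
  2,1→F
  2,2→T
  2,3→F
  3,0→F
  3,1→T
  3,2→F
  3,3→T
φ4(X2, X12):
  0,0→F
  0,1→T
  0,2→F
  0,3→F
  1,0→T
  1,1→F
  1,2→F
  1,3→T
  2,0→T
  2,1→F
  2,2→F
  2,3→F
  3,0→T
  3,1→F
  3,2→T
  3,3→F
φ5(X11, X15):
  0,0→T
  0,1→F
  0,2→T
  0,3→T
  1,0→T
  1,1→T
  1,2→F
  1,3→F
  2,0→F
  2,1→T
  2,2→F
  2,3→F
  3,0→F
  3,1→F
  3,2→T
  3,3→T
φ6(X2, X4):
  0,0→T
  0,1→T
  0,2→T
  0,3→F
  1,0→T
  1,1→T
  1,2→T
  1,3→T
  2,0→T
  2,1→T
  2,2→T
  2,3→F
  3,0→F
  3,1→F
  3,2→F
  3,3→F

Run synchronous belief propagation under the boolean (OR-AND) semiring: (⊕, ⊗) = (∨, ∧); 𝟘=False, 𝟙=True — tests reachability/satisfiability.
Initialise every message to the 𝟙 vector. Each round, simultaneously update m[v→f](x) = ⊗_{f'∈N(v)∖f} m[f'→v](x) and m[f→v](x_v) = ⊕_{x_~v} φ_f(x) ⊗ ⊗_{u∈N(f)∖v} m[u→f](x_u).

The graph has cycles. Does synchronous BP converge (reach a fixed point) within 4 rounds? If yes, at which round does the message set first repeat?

init: all messages = 𝟙 over 4 values
r1 m[φ0→X2] = [T, T, T, T]
r1 m[φ0→X4] = [T, T, T, T]
r1 m[φ1→X8] = [T, T, T, T]
r1 m[φ1→X4] = [T, T, T, T]
r1 m[φ2→X8] = [T, T, T, T]
r1 m[φ2→X11] = [T, T, T, T]
r1 m[φ3→X2] = [T, T, T, T]
r1 m[φ3→X1] = [T, T, T, T]
r1 m[φ4→X2] = [T, T, T, T]
r1 m[φ4→X12] = [T, T, T, T]
r1 m[φ5→X11] = [T, T, T, T]
r1 m[φ5→X15] = [T, T, T, T]
r1 m[φ6→X2] = [T, T, T, F]
r1 m[φ6→X4] = [T, T, T, T]
r1 m[X2→φ0] = [T, T, T, T]
r1 m[X2→φ3] = [T, T, T, T]
r1 m[X2→φ4] = [T, T, T, T]
r1 m[X2→φ6] = [T, T, T, T]
r1 m[X8→φ1] = [T, T, T, T]
r1 m[X8→φ2] = [T, T, T, T]
r1 m[X1→φ3] = [T, T, T, T]
r1 m[X11→φ2] = [T, T, T, T]
r1 m[X11→φ5] = [T, T, T, T]
r1 m[X12→φ4] = [T, T, T, T]
r1 m[X4→φ0] = [T, T, T, T]
r1 m[X4→φ1] = [T, T, T, T]
r1 m[X4→φ6] = [T, T, T, T]
r1 m[X15→φ5] = [T, T, T, T]
r2 m[φ0→X2] = [T, T, T, T]
r2 m[φ0→X4] = [T, T, T, T]
r2 m[φ1→X8] = [T, T, T, T]
r2 m[φ1→X4] = [T, T, T, T]
r2 m[φ2→X8] = [T, T, T, T]
r2 m[φ2→X11] = [T, T, T, T]
r2 m[φ3→X2] = [T, T, T, T]
r2 m[φ3→X1] = [T, T, T, T]
r2 m[φ4→X2] = [T, T, T, T]
r2 m[φ4→X12] = [T, T, T, T]
r2 m[φ5→X11] = [T, T, T, T]
r2 m[φ5→X15] = [T, T, T, T]
r2 m[φ6→X2] = [T, T, T, F]
r2 m[φ6→X4] = [T, T, T, T]
r2 m[X2→φ0] = [T, T, T, F]
r2 m[X2→φ3] = [T, T, T, F]
r2 m[X2→φ4] = [T, T, T, F]
r2 m[X2→φ6] = [T, T, T, T]
r2 m[X8→φ1] = [T, T, T, T]
r2 m[X8→φ2] = [T, T, T, T]
r2 m[X1→φ3] = [T, T, T, T]
r2 m[X11→φ2] = [T, T, T, T]
r2 m[X11→φ5] = [T, T, T, T]
r2 m[X12→φ4] = [T, T, T, T]
r2 m[X4→φ0] = [T, T, T, T]
r2 m[X4→φ1] = [T, T, T, T]
r2 m[X4→φ6] = [T, T, T, T]
r2 m[X15→φ5] = [T, T, T, T]
r3 m[φ0→X2] = [T, T, T, T]
r3 m[φ0→X4] = [F, T, T, T]
r3 m[φ1→X8] = [T, T, T, T]
r3 m[φ1→X4] = [T, T, T, T]
r3 m[φ2→X8] = [T, T, T, T]
r3 m[φ2→X11] = [T, T, T, T]
r3 m[φ3→X2] = [T, T, T, T]
r3 m[φ3→X1] = [T, F, T, F]
r3 m[φ4→X2] = [T, T, T, T]
r3 m[φ4→X12] = [T, T, F, T]
r3 m[φ5→X11] = [T, T, T, T]
r3 m[φ5→X15] = [T, T, T, T]
r3 m[φ6→X2] = [T, T, T, F]
r3 m[φ6→X4] = [T, T, T, T]
r3 m[X2→φ0] = [T, T, T, F]
r3 m[X2→φ3] = [T, T, T, F]
r3 m[X2→φ4] = [T, T, T, F]
r3 m[X2→φ6] = [T, T, T, T]
r3 m[X8→φ1] = [T, T, T, T]
r3 m[X8→φ2] = [T, T, T, T]
r3 m[X1→φ3] = [T, T, T, T]
r3 m[X11→φ2] = [T, T, T, T]
r3 m[X11→φ5] = [T, T, T, T]
r3 m[X12→φ4] = [T, T, T, T]
r3 m[X4→φ0] = [T, T, T, T]
r3 m[X4→φ1] = [T, T, T, T]
r3 m[X4→φ6] = [T, T, T, T]
r3 m[X15→φ5] = [T, T, T, T]
r4 m[φ0→X2] = [T, T, T, T]
r4 m[φ0→X4] = [F, T, T, T]
r4 m[φ1→X8] = [T, T, T, T]
r4 m[φ1→X4] = [T, T, T, T]
r4 m[φ2→X8] = [T, T, T, T]
r4 m[φ2→X11] = [T, T, T, T]
r4 m[φ3→X2] = [T, T, T, T]
r4 m[φ3→X1] = [T, F, T, F]
r4 m[φ4→X2] = [T, T, T, T]
r4 m[φ4→X12] = [T, T, F, T]
r4 m[φ5→X11] = [T, T, T, T]
r4 m[φ5→X15] = [T, T, T, T]
r4 m[φ6→X2] = [T, T, T, F]
r4 m[φ6→X4] = [T, T, T, T]
r4 m[X2→φ0] = [T, T, T, F]
r4 m[X2→φ3] = [T, T, T, F]
r4 m[X2→φ4] = [T, T, T, F]
r4 m[X2→φ6] = [T, T, T, T]
r4 m[X8→φ1] = [T, T, T, T]
r4 m[X8→φ2] = [T, T, T, T]
r4 m[X1→φ3] = [T, T, T, T]
r4 m[X11→φ2] = [T, T, T, T]
r4 m[X11→φ5] = [T, T, T, T]
r4 m[X12→φ4] = [T, T, T, T]
r4 m[X4→φ0] = [T, T, T, T]
r4 m[X4→φ1] = [F, T, T, T]
r4 m[X4→φ6] = [F, T, T, T]
r4 m[X15→φ5] = [T, T, T, T]
no fixed point within 4 rounds

NOT CONVERGED within 4 rounds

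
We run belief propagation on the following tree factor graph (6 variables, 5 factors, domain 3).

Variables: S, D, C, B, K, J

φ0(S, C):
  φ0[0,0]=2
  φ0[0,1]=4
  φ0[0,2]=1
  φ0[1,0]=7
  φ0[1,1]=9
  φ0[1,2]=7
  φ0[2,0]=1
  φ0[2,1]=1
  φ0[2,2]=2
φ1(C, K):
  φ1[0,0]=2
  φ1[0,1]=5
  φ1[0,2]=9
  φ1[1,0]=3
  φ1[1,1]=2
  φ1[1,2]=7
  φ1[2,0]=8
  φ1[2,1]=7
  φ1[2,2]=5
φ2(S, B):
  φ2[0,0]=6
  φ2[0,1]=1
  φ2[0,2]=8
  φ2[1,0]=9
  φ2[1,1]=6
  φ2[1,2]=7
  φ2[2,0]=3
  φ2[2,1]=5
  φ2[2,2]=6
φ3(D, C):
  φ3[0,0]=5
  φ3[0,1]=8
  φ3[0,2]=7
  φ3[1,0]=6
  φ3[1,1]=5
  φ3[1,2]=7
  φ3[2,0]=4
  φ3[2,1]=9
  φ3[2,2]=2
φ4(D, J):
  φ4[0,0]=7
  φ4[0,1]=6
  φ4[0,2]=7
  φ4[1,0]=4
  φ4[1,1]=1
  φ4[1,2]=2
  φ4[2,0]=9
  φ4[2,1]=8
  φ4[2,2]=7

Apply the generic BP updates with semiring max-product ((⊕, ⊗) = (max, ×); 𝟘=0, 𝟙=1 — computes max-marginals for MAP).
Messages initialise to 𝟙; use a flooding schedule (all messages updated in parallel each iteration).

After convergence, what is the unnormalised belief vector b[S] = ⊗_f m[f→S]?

b[S] = [18144, 45927, 4704]

init: all messages = 𝟙 over 3 values
r1 m[φ0→S] = [4, 9, 2]
r1 m[φ0→C] = [7, 9, 7]
r1 m[φ1→C] = [9, 7, 8]
r1 m[φ1→K] = [8, 7, 9]
r1 m[φ2→S] = [8, 9, 6]
r1 m[φ2→B] = [9, 6, 8]
r1 m[φ3→D] = [8, 7, 9]
r1 m[φ3→C] = [6, 9, 7]
r1 m[φ4→D] = [7, 4, 9]
r1 m[φ4→J] = [9, 8, 7]
r1 m[S→φ0] = [1, 1, 1]
r1 m[S→φ2] = [1, 1, 1]
r1 m[D→φ3] = [1, 1, 1]
r1 m[D→φ4] = [1, 1, 1]
r1 m[C→φ0] = [1, 1, 1]
r1 m[C→φ1] = [1, 1, 1]
r1 m[C→φ3] = [1, 1, 1]
r1 m[B→φ2] = [1, 1, 1]
r1 m[K→φ1] = [1, 1, 1]
r1 m[J→φ4] = [1, 1, 1]
r2 m[φ0→S] = [4, 9, 2]
r2 m[φ0→C] = [7, 9, 7]
r2 m[φ1→C] = [9, 7, 8]
r2 m[φ1→K] = [8, 7, 9]
r2 m[φ2→S] = [8, 9, 6]
r2 m[φ2→B] = [9, 6, 8]
r2 m[φ3→D] = [8, 7, 9]
r2 m[φ3→C] = [6, 9, 7]
r2 m[φ4→D] = [7, 4, 9]
r2 m[φ4→J] = [9, 8, 7]
r2 m[S→φ0] = [8, 9, 6]
r2 m[S→φ2] = [4, 9, 2]
r2 m[D→φ3] = [7, 4, 9]
r2 m[D→φ4] = [8, 7, 9]
r2 m[C→φ0] = [54, 63, 56]
r2 m[C→φ1] = [42, 81, 49]
r2 m[C→φ3] = [63, 63, 56]
r2 m[B→φ2] = [1, 1, 1]
r2 m[K→φ1] = [1, 1, 1]
r2 m[J→φ4] = [1, 1, 1]
r3 m[φ0→S] = [252, 567, 112]
r3 m[φ0→C] = [63, 81, 63]
r3 m[φ1→C] = [9, 7, 8]
r3 m[φ1→K] = [392, 343, 567]
r3 m[φ2→S] = [8, 9, 6]
r3 m[φ2→B] = [81, 54, 63]
r3 m[φ3→D] = [504, 392, 567]
r3 m[φ3→C] = [36, 81, 49]
r3 m[φ4→D] = [7, 4, 9]
r3 m[φ4→J] = [81, 72, 63]
r3 m[S→φ0] = [8, 9, 6]
r3 m[S→φ2] = [4, 9, 2]
r3 m[D→φ3] = [7, 4, 9]
r3 m[D→φ4] = [8, 7, 9]
r3 m[C→φ0] = [54, 63, 56]
r3 m[C→φ1] = [42, 81, 49]
r3 m[C→φ3] = [63, 63, 56]
r3 m[B→φ2] = [1, 1, 1]
r3 m[K→φ1] = [1, 1, 1]
r3 m[J→φ4] = [1, 1, 1]
r4 m[φ0→S] = [252, 567, 112]
r4 m[φ0→C] = [63, 81, 63]
r4 m[φ1→C] = [9, 7, 8]
r4 m[φ1→K] = [392, 343, 567]
r4 m[φ2→S] = [8, 9, 6]
r4 m[φ2→B] = [81, 54, 63]
r4 m[φ3→D] = [504, 392, 567]
r4 m[φ3→C] = [36, 81, 49]
r4 m[φ4→D] = [7, 4, 9]
r4 m[φ4→J] = [81, 72, 63]
r4 m[S→φ0] = [8, 9, 6]
r4 m[S→φ2] = [252, 567, 112]
r4 m[D→φ3] = [7, 4, 9]
r4 m[D→φ4] = [504, 392, 567]
r4 m[C→φ0] = [324, 567, 392]
r4 m[C→φ1] = [2268, 6561, 3087]
r4 m[C→φ3] = [567, 567, 504]
r4 m[B→φ2] = [1, 1, 1]
r4 m[K→φ1] = [1, 1, 1]
r4 m[J→φ4] = [1, 1, 1]
r5 m[φ0→S] = [2268, 5103, 784]
r5 m[φ0→C] = [63, 81, 63]
r5 m[φ1→C] = [9, 7, 8]
r5 m[φ1→K] = [24696, 21609, 45927]
r5 m[φ2→S] = [8, 9, 6]
r5 m[φ2→B] = [5103, 3402, 3969]
r5 m[φ3→D] = [4536, 3528, 5103]
r5 m[φ3→C] = [36, 81, 49]
r5 m[φ4→D] = [7, 4, 9]
r5 m[φ4→J] = [5103, 4536, 3969]
r5 m[S→φ0] = [8, 9, 6]
r5 m[S→φ2] = [252, 567, 112]
r5 m[D→φ3] = [7, 4, 9]
r5 m[D→φ4] = [504, 392, 567]
r5 m[C→φ0] = [324, 567, 392]
r5 m[C→φ1] = [2268, 6561, 3087]
r5 m[C→φ3] = [567, 567, 504]
r5 m[B→φ2] = [1, 1, 1]
r5 m[K→φ1] = [1, 1, 1]
r5 m[J→φ4] = [1, 1, 1]
r6 m[φ0→S] = [2268, 5103, 784]
r6 m[φ0→C] = [63, 81, 63]
r6 m[φ1→C] = [9, 7, 8]
r6 m[φ1→K] = [24696, 21609, 45927]
r6 m[φ2→S] = [8, 9, 6]
r6 m[φ2→B] = [5103, 3402, 3969]
r6 m[φ3→D] = [4536, 3528, 5103]
r6 m[φ3→C] = [36, 81, 49]
r6 m[φ4→D] = [7, 4, 9]
r6 m[φ4→J] = [5103, 4536, 3969]
r6 m[S→φ0] = [8, 9, 6]
r6 m[S→φ2] = [2268, 5103, 784]
r6 m[D→φ3] = [7, 4, 9]
r6 m[D→φ4] = [4536, 3528, 5103]
r6 m[C→φ0] = [324, 567, 392]
r6 m[C→φ1] = [2268, 6561, 3087]
r6 m[C→φ3] = [567, 567, 504]
r6 m[B→φ2] = [1, 1, 1]
r6 m[K→φ1] = [1, 1, 1]
r6 m[J→φ4] = [1, 1, 1]
r7 m[φ0→S] = [2268, 5103, 784]
r7 m[φ0→C] = [63, 81, 63]
r7 m[φ1→C] = [9, 7, 8]
r7 m[φ1→K] = [24696, 21609, 45927]
r7 m[φ2→S] = [8, 9, 6]
r7 m[φ2→B] = [45927, 30618, 35721]
r7 m[φ3→D] = [4536, 3528, 5103]
r7 m[φ3→C] = [36, 81, 49]
r7 m[φ4→D] = [7, 4, 9]
r7 m[φ4→J] = [45927, 40824, 35721]
r7 m[S→φ0] = [8, 9, 6]
r7 m[S→φ2] = [2268, 5103, 784]
r7 m[D→φ3] = [7, 4, 9]
r7 m[D→φ4] = [4536, 3528, 5103]
r7 m[C→φ0] = [324, 567, 392]
r7 m[C→φ1] = [2268, 6561, 3087]
r7 m[C→φ3] = [567, 567, 504]
r7 m[B→φ2] = [1, 1, 1]
r7 m[K→φ1] = [1, 1, 1]
r7 m[J→φ4] = [1, 1, 1]
r8 m[φ0→S] = [2268, 5103, 784]
r8 m[φ0→C] = [63, 81, 63]
r8 m[φ1→C] = [9, 7, 8]
r8 m[φ1→K] = [24696, 21609, 45927]
r8 m[φ2→S] = [8, 9, 6]
r8 m[φ2→B] = [45927, 30618, 35721]
r8 m[φ3→D] = [4536, 3528, 5103]
r8 m[φ3→C] = [36, 81, 49]
r8 m[φ4→D] = [7, 4, 9]
r8 m[φ4→J] = [45927, 40824, 35721]
r8 m[S→φ0] = [8, 9, 6]
r8 m[S→φ2] = [2268, 5103, 784]
r8 m[D→φ3] = [7, 4, 9]
r8 m[D→φ4] = [4536, 3528, 5103]
r8 m[C→φ0] = [324, 567, 392]
r8 m[C→φ1] = [2268, 6561, 3087]
r8 m[C→φ3] = [567, 567, 504]
r8 m[B→φ2] = [1, 1, 1]
r8 m[K→φ1] = [1, 1, 1]
r8 m[J→φ4] = [1, 1, 1]
fixed point reached at round 8
b[S] = ⊗ incoming = [18144, 45927, 4704]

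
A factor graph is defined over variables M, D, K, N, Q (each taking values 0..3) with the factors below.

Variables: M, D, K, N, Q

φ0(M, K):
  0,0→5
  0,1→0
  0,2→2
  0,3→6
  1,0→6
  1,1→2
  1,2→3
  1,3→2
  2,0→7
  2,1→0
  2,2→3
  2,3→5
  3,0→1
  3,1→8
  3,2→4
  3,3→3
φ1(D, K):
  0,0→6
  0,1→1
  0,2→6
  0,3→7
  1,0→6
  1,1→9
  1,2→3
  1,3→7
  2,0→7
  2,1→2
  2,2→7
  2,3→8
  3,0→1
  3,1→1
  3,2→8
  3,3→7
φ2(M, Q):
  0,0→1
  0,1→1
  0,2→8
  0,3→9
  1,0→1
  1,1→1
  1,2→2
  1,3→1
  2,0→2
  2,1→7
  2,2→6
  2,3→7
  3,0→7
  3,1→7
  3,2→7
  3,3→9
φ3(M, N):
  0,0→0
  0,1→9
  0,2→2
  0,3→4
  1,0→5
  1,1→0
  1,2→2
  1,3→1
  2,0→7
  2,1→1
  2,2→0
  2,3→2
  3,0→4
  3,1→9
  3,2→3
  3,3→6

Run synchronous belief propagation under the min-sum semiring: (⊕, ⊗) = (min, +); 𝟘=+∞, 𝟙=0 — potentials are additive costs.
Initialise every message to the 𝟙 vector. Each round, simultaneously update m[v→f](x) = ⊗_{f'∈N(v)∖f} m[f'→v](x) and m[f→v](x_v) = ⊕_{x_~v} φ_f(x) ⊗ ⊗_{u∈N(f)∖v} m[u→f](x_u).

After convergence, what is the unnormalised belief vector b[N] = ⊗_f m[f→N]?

init: all messages = 𝟙 over 4 values
r1 m[φ0→M] = [0, 2, 0, 1]
r1 m[φ0→K] = [1, 0, 2, 2]
r1 m[φ1→D] = [1, 3, 2, 1]
r1 m[φ1→K] = [1, 1, 3, 7]
r1 m[φ2→M] = [1, 1, 2, 7]
r1 m[φ2→Q] = [1, 1, 2, 1]
r1 m[φ3→M] = [0, 0, 0, 3]
r1 m[φ3→N] = [0, 0, 0, 1]
r1 m[M→φ0] = [0, 0, 0, 0]
r1 m[M→φ2] = [0, 0, 0, 0]
r1 m[M→φ3] = [0, 0, 0, 0]
r1 m[D→φ1] = [0, 0, 0, 0]
r1 m[K→φ0] = [0, 0, 0, 0]
r1 m[K→φ1] = [0, 0, 0, 0]
r1 m[N→φ3] = [0, 0, 0, 0]
r1 m[Q→φ2] = [0, 0, 0, 0]
r2 m[φ0→M] = [0, 2, 0, 1]
r2 m[φ0→K] = [1, 0, 2, 2]
r2 m[φ1→D] = [1, 3, 2, 1]
r2 m[φ1→K] = [1, 1, 3, 7]
r2 m[φ2→M] = [1, 1, 2, 7]
r2 m[φ2→Q] = [1, 1, 2, 1]
r2 m[φ3→M] = [0, 0, 0, 3]
r2 m[φ3→N] = [0, 0, 0, 1]
r2 m[M→φ0] = [1, 1, 2, 10]
r2 m[M→φ2] = [0, 2, 0, 4]
r2 m[M→φ3] = [1, 3, 2, 8]
r2 m[D→φ1] = [0, 0, 0, 0]
r2 m[K→φ0] = [1, 1, 3, 7]
r2 m[K→φ1] = [1, 0, 2, 2]
r2 m[N→φ3] = [0, 0, 0, 0]
r2 m[Q→φ2] = [0, 0, 0, 0]
r3 m[φ0→M] = [1, 3, 1, 2]
r3 m[φ0→K] = [6, 1, 3, 3]
r3 m[φ1→D] = [1, 5, 2, 1]
r3 m[φ1→K] = [1, 1, 3, 7]
r3 m[φ2→M] = [1, 1, 2, 7]
r3 m[φ2→Q] = [1, 1, 4, 3]
r3 m[φ3→M] = [0, 0, 0, 3]
r3 m[φ3→N] = [1, 3, 2, 4]
r3 m[M→φ0] = [1, 1, 2, 10]
r3 m[M→φ2] = [0, 2, 0, 4]
r3 m[M→φ3] = [1, 3, 2, 8]
r3 m[D→φ1] = [0, 0, 0, 0]
r3 m[K→φ0] = [1, 1, 3, 7]
r3 m[K→φ1] = [1, 0, 2, 2]
r3 m[N→φ3] = [0, 0, 0, 0]
r3 m[Q→φ2] = [0, 0, 0, 0]
r4 m[φ0→M] = [1, 3, 1, 2]
r4 m[φ0→K] = [6, 1, 3, 3]
r4 m[φ1→D] = [1, 5, 2, 1]
r4 m[φ1→K] = [1, 1, 3, 7]
r4 m[φ2→M] = [1, 1, 2, 7]
r4 m[φ2→Q] = [1, 1, 4, 3]
r4 m[φ3→M] = [0, 0, 0, 3]
r4 m[φ3→N] = [1, 3, 2, 4]
r4 m[M→φ0] = [1, 1, 2, 10]
r4 m[M→φ2] = [1, 3, 1, 5]
r4 m[M→φ3] = [2, 4, 3, 9]
r4 m[D→φ1] = [0, 0, 0, 0]
r4 m[K→φ0] = [1, 1, 3, 7]
r4 m[K→φ1] = [6, 1, 3, 3]
r4 m[N→φ3] = [0, 0, 0, 0]
r4 m[Q→φ2] = [0, 0, 0, 0]
r5 m[φ0→M] = [1, 3, 1, 2]
r5 m[φ0→K] = [6, 1, 3, 3]
r5 m[φ1→D] = [2, 6, 3, 2]
r5 m[φ1→K] = [1, 1, 3, 7]
r5 m[φ2→M] = [1, 1, 2, 7]
r5 m[φ2→Q] = [2, 2, 5, 4]
r5 m[φ3→M] = [0, 0, 0, 3]
r5 m[φ3→N] = [2, 4, 3, 5]
r5 m[M→φ0] = [1, 1, 2, 10]
r5 m[M→φ2] = [1, 3, 1, 5]
r5 m[M→φ3] = [2, 4, 3, 9]
r5 m[D→φ1] = [0, 0, 0, 0]
r5 m[K→φ0] = [1, 1, 3, 7]
r5 m[K→φ1] = [6, 1, 3, 3]
r5 m[N→φ3] = [0, 0, 0, 0]
r5 m[Q→φ2] = [0, 0, 0, 0]
r6 m[φ0→M] = [1, 3, 1, 2]
r6 m[φ0→K] = [6, 1, 3, 3]
r6 m[φ1→D] = [2, 6, 3, 2]
r6 m[φ1→K] = [1, 1, 3, 7]
r6 m[φ2→M] = [1, 1, 2, 7]
r6 m[φ2→Q] = [2, 2, 5, 4]
r6 m[φ3→M] = [0, 0, 0, 3]
r6 m[φ3→N] = [2, 4, 3, 5]
r6 m[M→φ0] = [1, 1, 2, 10]
r6 m[M→φ2] = [1, 3, 1, 5]
r6 m[M→φ3] = [2, 4, 3, 9]
r6 m[D→φ1] = [0, 0, 0, 0]
r6 m[K→φ0] = [1, 1, 3, 7]
r6 m[K→φ1] = [6, 1, 3, 3]
r6 m[N→φ3] = [0, 0, 0, 0]
r6 m[Q→φ2] = [0, 0, 0, 0]
fixed point reached at round 6
b[N] = ⊗ incoming = [2, 4, 3, 5]

b[N] = [2, 4, 3, 5]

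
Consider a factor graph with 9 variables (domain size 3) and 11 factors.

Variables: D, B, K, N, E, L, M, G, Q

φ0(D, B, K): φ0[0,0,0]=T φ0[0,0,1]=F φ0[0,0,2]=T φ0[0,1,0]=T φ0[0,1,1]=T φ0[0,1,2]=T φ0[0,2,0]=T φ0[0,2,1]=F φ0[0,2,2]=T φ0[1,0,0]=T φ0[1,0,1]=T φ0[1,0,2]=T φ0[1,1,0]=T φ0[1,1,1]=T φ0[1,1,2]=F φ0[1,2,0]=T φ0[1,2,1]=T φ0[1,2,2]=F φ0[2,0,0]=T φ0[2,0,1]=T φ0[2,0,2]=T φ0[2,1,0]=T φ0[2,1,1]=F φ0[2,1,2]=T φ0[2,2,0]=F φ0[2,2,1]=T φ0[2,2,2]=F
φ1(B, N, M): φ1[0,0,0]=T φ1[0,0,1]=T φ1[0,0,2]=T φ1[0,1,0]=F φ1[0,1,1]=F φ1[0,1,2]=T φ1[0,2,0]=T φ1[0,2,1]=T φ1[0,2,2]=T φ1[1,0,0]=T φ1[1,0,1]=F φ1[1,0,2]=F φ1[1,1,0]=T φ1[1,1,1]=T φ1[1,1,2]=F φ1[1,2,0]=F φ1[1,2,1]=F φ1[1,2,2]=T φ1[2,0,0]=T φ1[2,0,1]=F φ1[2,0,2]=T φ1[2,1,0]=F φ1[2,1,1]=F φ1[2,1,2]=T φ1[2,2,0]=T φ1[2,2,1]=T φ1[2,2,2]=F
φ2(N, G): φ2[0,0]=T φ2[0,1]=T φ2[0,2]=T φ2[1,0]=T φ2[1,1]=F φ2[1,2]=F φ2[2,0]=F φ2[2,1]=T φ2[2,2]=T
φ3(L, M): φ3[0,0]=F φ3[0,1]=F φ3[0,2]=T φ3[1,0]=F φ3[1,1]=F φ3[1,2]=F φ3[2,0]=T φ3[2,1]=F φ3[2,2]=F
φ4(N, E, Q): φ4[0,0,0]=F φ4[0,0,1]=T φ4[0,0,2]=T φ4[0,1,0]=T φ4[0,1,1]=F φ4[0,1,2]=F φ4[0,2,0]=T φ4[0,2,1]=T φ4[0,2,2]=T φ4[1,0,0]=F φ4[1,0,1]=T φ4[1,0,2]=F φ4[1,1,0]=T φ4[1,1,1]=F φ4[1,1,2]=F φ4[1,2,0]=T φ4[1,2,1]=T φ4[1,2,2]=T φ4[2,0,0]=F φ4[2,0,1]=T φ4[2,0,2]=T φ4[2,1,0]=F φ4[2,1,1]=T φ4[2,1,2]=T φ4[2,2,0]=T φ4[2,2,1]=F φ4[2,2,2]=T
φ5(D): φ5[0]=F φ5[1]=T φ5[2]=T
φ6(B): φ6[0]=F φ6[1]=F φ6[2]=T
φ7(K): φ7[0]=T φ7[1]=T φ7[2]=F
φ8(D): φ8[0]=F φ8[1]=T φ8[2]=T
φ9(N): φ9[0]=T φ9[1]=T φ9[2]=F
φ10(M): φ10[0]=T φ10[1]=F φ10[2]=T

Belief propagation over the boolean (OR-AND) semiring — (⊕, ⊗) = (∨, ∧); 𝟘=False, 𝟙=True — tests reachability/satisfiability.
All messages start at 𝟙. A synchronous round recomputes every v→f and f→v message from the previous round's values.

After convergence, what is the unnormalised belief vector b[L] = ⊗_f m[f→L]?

b[L] = [T, F, T]

init: all messages = 𝟙 over 3 values
r1 m[φ0→D] = [T, T, T]
r1 m[φ0→B] = [T, T, T]
r1 m[φ0→K] = [T, T, T]
r1 m[φ1→B] = [T, T, T]
r1 m[φ1→N] = [T, T, T]
r1 m[φ1→M] = [T, T, T]
r1 m[φ2→N] = [T, T, T]
r1 m[φ2→G] = [T, T, T]
r1 m[φ3→L] = [T, F, T]
r1 m[φ3→M] = [T, F, T]
r1 m[φ4→N] = [T, T, T]
r1 m[φ4→E] = [T, T, T]
r1 m[φ4→Q] = [T, T, T]
r1 m[φ5→D] = [F, T, T]
r1 m[φ6→B] = [F, F, T]
r1 m[φ7→K] = [T, T, F]
r1 m[φ8→D] = [F, T, T]
r1 m[φ9→N] = [T, T, F]
r1 m[φ10→M] = [T, F, T]
r1 m[D→φ0] = [T, T, T]
r1 m[D→φ5] = [T, T, T]
r1 m[D→φ8] = [T, T, T]
r1 m[B→φ0] = [T, T, T]
r1 m[B→φ1] = [T, T, T]
r1 m[B→φ6] = [T, T, T]
r1 m[K→φ0] = [T, T, T]
r1 m[K→φ7] = [T, T, T]
r1 m[N→φ1] = [T, T, T]
r1 m[N→φ2] = [T, T, T]
r1 m[N→φ4] = [T, T, T]
r1 m[N→φ9] = [T, T, T]
r1 m[E→φ4] = [T, T, T]
r1 m[L→φ3] = [T, T, T]
r1 m[M→φ1] = [T, T, T]
r1 m[M→φ3] = [T, T, T]
r1 m[M→φ10] = [T, T, T]
r1 m[G→φ2] = [T, T, T]
r1 m[Q→φ4] = [T, T, T]
r2 m[φ0→D] = [T, T, T]
r2 m[φ0→B] = [T, T, T]
r2 m[φ0→K] = [T, T, T]
r2 m[φ1→B] = [T, T, T]
r2 m[φ1→N] = [T, T, T]
r2 m[φ1→M] = [T, T, T]
r2 m[φ2→N] = [T, T, T]
r2 m[φ2→G] = [T, T, T]
r2 m[φ3→L] = [T, F, T]
r2 m[φ3→M] = [T, F, T]
r2 m[φ4→N] = [T, T, T]
r2 m[φ4→E] = [T, T, T]
r2 m[φ4→Q] = [T, T, T]
r2 m[φ5→D] = [F, T, T]
r2 m[φ6→B] = [F, F, T]
r2 m[φ7→K] = [T, T, F]
r2 m[φ8→D] = [F, T, T]
r2 m[φ9→N] = [T, T, F]
r2 m[φ10→M] = [T, F, T]
r2 m[D→φ0] = [F, T, T]
r2 m[D→φ5] = [F, T, T]
r2 m[D→φ8] = [F, T, T]
r2 m[B→φ0] = [F, F, T]
r2 m[B→φ1] = [F, F, T]
r2 m[B→φ6] = [T, T, T]
r2 m[K→φ0] = [T, T, F]
r2 m[K→φ7] = [T, T, T]
r2 m[N→φ1] = [T, T, F]
r2 m[N→φ2] = [T, T, F]
r2 m[N→φ4] = [T, T, F]
r2 m[N→φ9] = [T, T, T]
r2 m[E→φ4] = [T, T, T]
r2 m[L→φ3] = [T, T, T]
r2 m[M→φ1] = [T, F, T]
r2 m[M→φ3] = [T, F, T]
r2 m[M→φ10] = [T, F, T]
r2 m[G→φ2] = [T, T, T]
r2 m[Q→φ4] = [T, T, T]
r3 m[φ0→D] = [T, T, T]
r3 m[φ0→B] = [T, T, T]
r3 m[φ0→K] = [T, T, F]
r3 m[φ1→B] = [T, T, T]
r3 m[φ1→N] = [T, T, T]
r3 m[φ1→M] = [T, F, T]
r3 m[φ2→N] = [T, T, T]
r3 m[φ2→G] = [T, T, T]
r3 m[φ3→L] = [T, F, T]
r3 m[φ3→M] = [T, F, T]
r3 m[φ4→N] = [T, T, T]
r3 m[φ4→E] = [T, T, T]
r3 m[φ4→Q] = [T, T, T]
r3 m[φ5→D] = [F, T, T]
r3 m[φ6→B] = [F, F, T]
r3 m[φ7→K] = [T, T, F]
r3 m[φ8→D] = [F, T, T]
r3 m[φ9→N] = [T, T, F]
r3 m[φ10→M] = [T, F, T]
r3 m[D→φ0] = [F, T, T]
r3 m[D→φ5] = [F, T, T]
r3 m[D→φ8] = [F, T, T]
r3 m[B→φ0] = [F, F, T]
r3 m[B→φ1] = [F, F, T]
r3 m[B→φ6] = [T, T, T]
r3 m[K→φ0] = [T, T, F]
r3 m[K→φ7] = [T, T, T]
r3 m[N→φ1] = [T, T, F]
r3 m[N→φ2] = [T, T, F]
r3 m[N→φ4] = [T, T, F]
r3 m[N→φ9] = [T, T, T]
r3 m[E→φ4] = [T, T, T]
r3 m[L→φ3] = [T, T, T]
r3 m[M→φ1] = [T, F, T]
r3 m[M→φ3] = [T, F, T]
r3 m[M→φ10] = [T, F, T]
r3 m[G→φ2] = [T, T, T]
r3 m[Q→φ4] = [T, T, T]
r4 m[φ0→D] = [T, T, T]
r4 m[φ0→B] = [T, T, T]
r4 m[φ0→K] = [T, T, F]
r4 m[φ1→B] = [T, T, T]
r4 m[φ1→N] = [T, T, T]
r4 m[φ1→M] = [T, F, T]
r4 m[φ2→N] = [T, T, T]
r4 m[φ2→G] = [T, T, T]
r4 m[φ3→L] = [T, F, T]
r4 m[φ3→M] = [T, F, T]
r4 m[φ4→N] = [T, T, T]
r4 m[φ4→E] = [T, T, T]
r4 m[φ4→Q] = [T, T, T]
r4 m[φ5→D] = [F, T, T]
r4 m[φ6→B] = [F, F, T]
r4 m[φ7→K] = [T, T, F]
r4 m[φ8→D] = [F, T, T]
r4 m[φ9→N] = [T, T, F]
r4 m[φ10→M] = [T, F, T]
r4 m[D→φ0] = [F, T, T]
r4 m[D→φ5] = [F, T, T]
r4 m[D→φ8] = [F, T, T]
r4 m[B→φ0] = [F, F, T]
r4 m[B→φ1] = [F, F, T]
r4 m[B→φ6] = [T, T, T]
r4 m[K→φ0] = [T, T, F]
r4 m[K→φ7] = [T, T, F]
r4 m[N→φ1] = [T, T, F]
r4 m[N→φ2] = [T, T, F]
r4 m[N→φ4] = [T, T, F]
r4 m[N→φ9] = [T, T, T]
r4 m[E→φ4] = [T, T, T]
r4 m[L→φ3] = [T, T, T]
r4 m[M→φ1] = [T, F, T]
r4 m[M→φ3] = [T, F, T]
r4 m[M→φ10] = [T, F, T]
r4 m[G→φ2] = [T, T, T]
r4 m[Q→φ4] = [T, T, T]
r5 m[φ0→D] = [T, T, T]
r5 m[φ0→B] = [T, T, T]
r5 m[φ0→K] = [T, T, F]
r5 m[φ1→B] = [T, T, T]
r5 m[φ1→N] = [T, T, T]
r5 m[φ1→M] = [T, F, T]
r5 m[φ2→N] = [T, T, T]
r5 m[φ2→G] = [T, T, T]
r5 m[φ3→L] = [T, F, T]
r5 m[φ3→M] = [T, F, T]
r5 m[φ4→N] = [T, T, T]
r5 m[φ4→E] = [T, T, T]
r5 m[φ4→Q] = [T, T, T]
r5 m[φ5→D] = [F, T, T]
r5 m[φ6→B] = [F, F, T]
r5 m[φ7→K] = [T, T, F]
r5 m[φ8→D] = [F, T, T]
r5 m[φ9→N] = [T, T, F]
r5 m[φ10→M] = [T, F, T]
r5 m[D→φ0] = [F, T, T]
r5 m[D→φ5] = [F, T, T]
r5 m[D→φ8] = [F, T, T]
r5 m[B→φ0] = [F, F, T]
r5 m[B→φ1] = [F, F, T]
r5 m[B→φ6] = [T, T, T]
r5 m[K→φ0] = [T, T, F]
r5 m[K→φ7] = [T, T, F]
r5 m[N→φ1] = [T, T, F]
r5 m[N→φ2] = [T, T, F]
r5 m[N→φ4] = [T, T, F]
r5 m[N→φ9] = [T, T, T]
r5 m[E→φ4] = [T, T, T]
r5 m[L→φ3] = [T, T, T]
r5 m[M→φ1] = [T, F, T]
r5 m[M→φ3] = [T, F, T]
r5 m[M→φ10] = [T, F, T]
r5 m[G→φ2] = [T, T, T]
r5 m[Q→φ4] = [T, T, T]
fixed point reached at round 5
b[L] = ⊗ incoming = [T, F, T]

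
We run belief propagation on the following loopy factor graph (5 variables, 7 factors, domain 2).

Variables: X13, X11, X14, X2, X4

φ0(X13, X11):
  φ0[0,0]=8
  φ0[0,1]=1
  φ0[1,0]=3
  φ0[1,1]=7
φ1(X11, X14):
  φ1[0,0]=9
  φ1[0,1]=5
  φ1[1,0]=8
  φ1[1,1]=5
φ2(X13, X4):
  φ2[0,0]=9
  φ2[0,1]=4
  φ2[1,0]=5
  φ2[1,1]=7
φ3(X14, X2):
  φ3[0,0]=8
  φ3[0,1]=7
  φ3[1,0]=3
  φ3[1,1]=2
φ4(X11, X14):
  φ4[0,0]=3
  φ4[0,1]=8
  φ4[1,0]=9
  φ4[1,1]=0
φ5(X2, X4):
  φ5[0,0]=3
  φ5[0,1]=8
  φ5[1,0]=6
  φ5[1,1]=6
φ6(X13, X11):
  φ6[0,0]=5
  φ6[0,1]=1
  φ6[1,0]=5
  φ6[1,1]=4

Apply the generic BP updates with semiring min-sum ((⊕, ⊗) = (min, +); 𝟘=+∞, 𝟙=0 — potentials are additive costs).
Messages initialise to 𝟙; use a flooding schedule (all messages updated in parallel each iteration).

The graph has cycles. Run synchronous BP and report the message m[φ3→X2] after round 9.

init: all messages = 𝟙 over 2 values
r1 m[φ0→X13] = [1, 3]
r1 m[φ0→X11] = [3, 1]
r1 m[φ1→X11] = [5, 5]
r1 m[φ1→X14] = [8, 5]
r1 m[φ2→X13] = [4, 5]
r1 m[φ2→X4] = [5, 4]
r1 m[φ3→X14] = [7, 2]
r1 m[φ3→X2] = [3, 2]
r1 m[φ4→X11] = [3, 0]
r1 m[φ4→X14] = [3, 0]
r1 m[φ5→X2] = [3, 6]
r1 m[φ5→X4] = [3, 6]
r1 m[φ6→X13] = [1, 4]
r1 m[φ6→X11] = [5, 1]
r1 m[X13→φ0] = [0, 0]
r1 m[X13→φ2] = [0, 0]
r1 m[X13→φ6] = [0, 0]
r1 m[X11→φ0] = [0, 0]
r1 m[X11→φ1] = [0, 0]
r1 m[X11→φ4] = [0, 0]
r1 m[X11→φ6] = [0, 0]
r1 m[X14→φ1] = [0, 0]
r1 m[X14→φ3] = [0, 0]
r1 m[X14→φ4] = [0, 0]
r1 m[X2→φ3] = [0, 0]
r1 m[X2→φ5] = [0, 0]
r1 m[X4→φ2] = [0, 0]
r1 m[X4→φ5] = [0, 0]
r2 m[φ0→X13] = [1, 3]
r2 m[φ0→X11] = [3, 1]
r2 m[φ1→X11] = [5, 5]
r2 m[φ1→X14] = [8, 5]
r2 m[φ2→X13] = [4, 5]
r2 m[φ2→X4] = [5, 4]
r2 m[φ3→X14] = [7, 2]
r2 m[φ3→X2] = [3, 2]
r2 m[φ4→X11] = [3, 0]
r2 m[φ4→X14] = [3, 0]
r2 m[φ5→X2] = [3, 6]
r2 m[φ5→X4] = [3, 6]
r2 m[φ6→X13] = [1, 4]
r2 m[φ6→X11] = [5, 1]
r2 m[X13→φ0] = [5, 9]
r2 m[X13→φ2] = [2, 7]
r2 m[X13→φ6] = [5, 8]
r2 m[X11→φ0] = [13, 6]
r2 m[X11→φ1] = [11, 2]
r2 m[X11→φ4] = [13, 7]
r2 m[X11→φ6] = [11, 6]
r2 m[X14→φ1] = [10, 2]
r2 m[X14→φ3] = [11, 5]
r2 m[X14→φ4] = [15, 7]
r2 m[X2→φ3] = [3, 6]
r2 m[X2→φ5] = [3, 2]
r2 m[X4→φ2] = [3, 6]
r2 m[X4→φ5] = [5, 4]
r3 m[φ0→X13] = [7, 13]
r3 m[φ0→X11] = [12, 6]
r3 m[φ1→X11] = [7, 7]
r3 m[φ1→X14] = [10, 7]
r3 m[φ2→X13] = [10, 8]
r3 m[φ2→X4] = [11, 6]
r3 m[φ3→X14] = [11, 6]
r3 m[φ3→X2] = [8, 7]
r3 m[φ4→X11] = [15, 7]
r3 m[φ4→X14] = [16, 7]
r3 m[φ5→X2] = [8, 10]
r3 m[φ5→X4] = [6, 8]
r3 m[φ6→X13] = [7, 10]
r3 m[φ6→X11] = [10, 6]
r3 m[X13→φ0] = [5, 9]
r3 m[X13→φ2] = [2, 7]
r3 m[X13→φ6] = [5, 8]
r3 m[X11→φ0] = [13, 6]
r3 m[X11→φ1] = [11, 2]
r3 m[X11→φ4] = [13, 7]
r3 m[X11→φ6] = [11, 6]
r3 m[X14→φ1] = [10, 2]
r3 m[X14→φ3] = [11, 5]
r3 m[X14→φ4] = [15, 7]
r3 m[X2→φ3] = [3, 6]
r3 m[X2→φ5] = [3, 2]
r3 m[X4→φ2] = [3, 6]
r3 m[X4→φ5] = [5, 4]
r4 m[φ0→X13] = [7, 13]
r4 m[φ0→X11] = [12, 6]
r4 m[φ1→X11] = [7, 7]
r4 m[φ1→X14] = [10, 7]
r4 m[φ2→X13] = [10, 8]
r4 m[φ2→X4] = [11, 6]
r4 m[φ3→X14] = [11, 6]
r4 m[φ3→X2] = [8, 7]
r4 m[φ4→X11] = [15, 7]
r4 m[φ4→X14] = [16, 7]
r4 m[φ5→X2] = [8, 10]
r4 m[φ5→X4] = [6, 8]
r4 m[φ6→X13] = [7, 10]
r4 m[φ6→X11] = [10, 6]
r4 m[X13→φ0] = [17, 18]
r4 m[X13→φ2] = [14, 23]
r4 m[X13→φ6] = [17, 21]
r4 m[X11→φ0] = [32, 20]
r4 m[X11→φ1] = [37, 19]
r4 m[X11→φ4] = [29, 19]
r4 m[X11→φ6] = [34, 20]
r4 m[X14→φ1] = [27, 13]
r4 m[X14→φ3] = [26, 14]
r4 m[X14→φ4] = [21, 13]
r4 m[X2→φ3] = [8, 10]
r4 m[X2→φ5] = [8, 7]
r4 m[X4→φ2] = [6, 8]
r4 m[X4→φ5] = [11, 6]
r5 m[φ0→X13] = [21, 27]
r5 m[φ0→X11] = [21, 18]
r5 m[φ1→X11] = [18, 18]
r5 m[φ1→X14] = [27, 24]
r5 m[φ2→X13] = [12, 11]
r5 m[φ2→X4] = [23, 18]
r5 m[φ3→X14] = [16, 11]
r5 m[φ3→X2] = [17, 16]
r5 m[φ4→X11] = [21, 13]
r5 m[φ4→X14] = [28, 19]
r5 m[φ5→X2] = [14, 12]
r5 m[φ5→X4] = [11, 13]
r5 m[φ6→X13] = [21, 24]
r5 m[φ6→X11] = [22, 18]
r5 m[X13→φ0] = [17, 18]
r5 m[X13→φ2] = [14, 23]
r5 m[X13→φ6] = [17, 21]
r5 m[X11→φ0] = [32, 20]
r5 m[X11→φ1] = [37, 19]
r5 m[X11→φ4] = [29, 19]
r5 m[X11→φ6] = [34, 20]
r5 m[X14→φ1] = [27, 13]
r5 m[X14→φ3] = [26, 14]
r5 m[X14→φ4] = [21, 13]
r5 m[X2→φ3] = [8, 10]
r5 m[X2→φ5] = [8, 7]
r5 m[X4→φ2] = [6, 8]
r5 m[X4→φ5] = [11, 6]
r6 m[φ0→X13] = [21, 27]
r6 m[φ0→X11] = [21, 18]
r6 m[φ1→X11] = [18, 18]
r6 m[φ1→X14] = [27, 24]
r6 m[φ2→X13] = [12, 11]
r6 m[φ2→X4] = [23, 18]
r6 m[φ3→X14] = [16, 11]
r6 m[φ3→X2] = [17, 16]
r6 m[φ4→X11] = [21, 13]
r6 m[φ4→X14] = [28, 19]
r6 m[φ5→X2] = [14, 12]
r6 m[φ5→X4] = [11, 13]
r6 m[φ6→X13] = [21, 24]
r6 m[φ6→X11] = [22, 18]
r6 m[X13→φ0] = [33, 35]
r6 m[X13→φ2] = [42, 51]
r6 m[X13→φ6] = [33, 38]
r6 m[X11→φ0] = [61, 49]
r6 m[X11→φ1] = [64, 49]
r6 m[X11→φ4] = [61, 54]
r6 m[X11→φ6] = [60, 49]
r6 m[X14→φ1] = [44, 30]
r6 m[X14→φ3] = [55, 43]
r6 m[X14→φ4] = [43, 35]
r6 m[X2→φ3] = [14, 12]
r6 m[X2→φ5] = [17, 16]
r6 m[X4→φ2] = [11, 13]
r6 m[X4→φ5] = [23, 18]
r7 m[φ0→X13] = [50, 56]
r7 m[φ0→X11] = [38, 34]
r7 m[φ1→X11] = [35, 35]
r7 m[φ1→X14] = [57, 54]
r7 m[φ2→X13] = [17, 16]
r7 m[φ2→X4] = [51, 46]
r7 m[φ3→X14] = [19, 14]
r7 m[φ3→X2] = [46, 45]
r7 m[φ4→X11] = [43, 35]
r7 m[φ4→X14] = [63, 54]
r7 m[φ5→X2] = [26, 24]
r7 m[φ5→X4] = [20, 22]
r7 m[φ6→X13] = [50, 53]
r7 m[φ6→X11] = [38, 34]
r7 m[X13→φ0] = [33, 35]
r7 m[X13→φ2] = [42, 51]
r7 m[X13→φ6] = [33, 38]
r7 m[X11→φ0] = [61, 49]
r7 m[X11→φ1] = [64, 49]
r7 m[X11→φ4] = [61, 54]
r7 m[X11→φ6] = [60, 49]
r7 m[X14→φ1] = [44, 30]
r7 m[X14→φ3] = [55, 43]
r7 m[X14→φ4] = [43, 35]
r7 m[X2→φ3] = [14, 12]
r7 m[X2→φ5] = [17, 16]
r7 m[X4→φ2] = [11, 13]
r7 m[X4→φ5] = [23, 18]
r8 m[φ0→X13] = [50, 56]
r8 m[φ0→X11] = [38, 34]
r8 m[φ1→X11] = [35, 35]
r8 m[φ1→X14] = [57, 54]
r8 m[φ2→X13] = [17, 16]
r8 m[φ2→X4] = [51, 46]
r8 m[φ3→X14] = [19, 14]
r8 m[φ3→X2] = [46, 45]
r8 m[φ4→X11] = [43, 35]
r8 m[φ4→X14] = [63, 54]
r8 m[φ5→X2] = [26, 24]
r8 m[φ5→X4] = [20, 22]
r8 m[φ6→X13] = [50, 53]
r8 m[φ6→X11] = [38, 34]
r8 m[X13→φ0] = [67, 69]
r8 m[X13→φ2] = [100, 109]
r8 m[X13→φ6] = [67, 72]
r8 m[X11→φ0] = [116, 104]
r8 m[X11→φ1] = [119, 103]
r8 m[X11→φ4] = [111, 103]
r8 m[X11→φ6] = [116, 104]
r8 m[X14→φ1] = [82, 68]
r8 m[X14→φ3] = [120, 108]
r8 m[X14→φ4] = [76, 68]
r8 m[X2→φ3] = [26, 24]
r8 m[X2→φ5] = [46, 45]
r8 m[X4→φ2] = [20, 22]
r8 m[X4→φ5] = [51, 46]
r9 m[φ0→X13] = [105, 111]
r9 m[φ0→X11] = [72, 68]
r9 m[φ1→X11] = [73, 73]
r9 m[φ1→X14] = [111, 108]
r9 m[φ2→X13] = [26, 25]
r9 m[φ2→X4] = [109, 104]
r9 m[φ3→X14] = [31, 26]
r9 m[φ3→X2] = [111, 110]
r9 m[φ4→X11] = [76, 68]
r9 m[φ4→X14] = [112, 103]
r9 m[φ5→X2] = [54, 52]
r9 m[φ5→X4] = [49, 51]
r9 m[φ6→X13] = [105, 108]
r9 m[φ6→X11] = [72, 68]
r9 m[X13→φ0] = [67, 69]
r9 m[X13→φ2] = [100, 109]
r9 m[X13→φ6] = [67, 72]
r9 m[X11→φ0] = [116, 104]
r9 m[X11→φ1] = [119, 103]
r9 m[X11→φ4] = [111, 103]
r9 m[X11→φ6] = [116, 104]
r9 m[X14→φ1] = [82, 68]
r9 m[X14→φ3] = [120, 108]
r9 m[X14→φ4] = [76, 68]
r9 m[X2→φ3] = [26, 24]
r9 m[X2→φ5] = [46, 45]
r9 m[X4→φ2] = [20, 22]
r9 m[X4→φ5] = [51, 46]

message @ round 9 = [111, 110]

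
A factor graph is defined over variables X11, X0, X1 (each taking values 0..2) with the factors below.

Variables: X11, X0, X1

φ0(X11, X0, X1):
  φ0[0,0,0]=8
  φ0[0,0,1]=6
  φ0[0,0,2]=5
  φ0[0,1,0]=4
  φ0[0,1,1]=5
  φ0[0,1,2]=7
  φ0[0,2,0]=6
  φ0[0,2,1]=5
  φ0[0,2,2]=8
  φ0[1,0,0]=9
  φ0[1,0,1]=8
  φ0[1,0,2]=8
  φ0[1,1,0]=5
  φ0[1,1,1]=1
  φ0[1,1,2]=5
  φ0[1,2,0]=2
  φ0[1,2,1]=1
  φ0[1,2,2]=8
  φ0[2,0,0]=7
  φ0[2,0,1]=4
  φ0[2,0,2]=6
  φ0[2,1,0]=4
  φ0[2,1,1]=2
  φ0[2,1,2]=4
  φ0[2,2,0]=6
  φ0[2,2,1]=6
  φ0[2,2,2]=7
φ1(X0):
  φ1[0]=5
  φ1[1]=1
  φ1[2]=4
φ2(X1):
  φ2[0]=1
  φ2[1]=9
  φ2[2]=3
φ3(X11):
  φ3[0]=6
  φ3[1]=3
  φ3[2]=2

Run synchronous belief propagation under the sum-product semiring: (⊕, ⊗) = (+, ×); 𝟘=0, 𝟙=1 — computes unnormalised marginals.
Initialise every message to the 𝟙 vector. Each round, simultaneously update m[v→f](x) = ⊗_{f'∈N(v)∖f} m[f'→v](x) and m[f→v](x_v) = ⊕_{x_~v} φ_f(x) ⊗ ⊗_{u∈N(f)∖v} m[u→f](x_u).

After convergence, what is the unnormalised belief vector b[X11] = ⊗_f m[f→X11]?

b[X11] = [4530, 2082, 1326]

init: all messages = 𝟙 over 3 values
r1 m[φ0→X11] = [54, 47, 46]
r1 m[φ0→X0] = [61, 37, 49]
r1 m[φ0→X1] = [51, 38, 58]
r1 m[φ1→X0] = [5, 1, 4]
r1 m[φ2→X1] = [1, 9, 3]
r1 m[φ3→X11] = [6, 3, 2]
r1 m[X11→φ0] = [1, 1, 1]
r1 m[X11→φ3] = [1, 1, 1]
r1 m[X0→φ0] = [1, 1, 1]
r1 m[X0→φ1] = [1, 1, 1]
r1 m[X1→φ0] = [1, 1, 1]
r1 m[X1→φ2] = [1, 1, 1]
r2 m[φ0→X11] = [54, 47, 46]
r2 m[φ0→X0] = [61, 37, 49]
r2 m[φ0→X1] = [51, 38, 58]
r2 m[φ1→X0] = [5, 1, 4]
r2 m[φ2→X1] = [1, 9, 3]
r2 m[φ3→X11] = [6, 3, 2]
r2 m[X11→φ0] = [6, 3, 2]
r2 m[X11→φ3] = [54, 47, 46]
r2 m[X0→φ0] = [5, 1, 4]
r2 m[X0→φ1] = [61, 37, 49]
r2 m[X1→φ0] = [1, 9, 3]
r2 m[X1→φ2] = [51, 38, 58]
r3 m[φ0→X11] = [755, 694, 663]
r3 m[φ0→X0] = [899, 575, 717]
r3 m[φ0→X1] = [708, 557, 739]
r3 m[φ1→X0] = [5, 1, 4]
r3 m[φ2→X1] = [1, 9, 3]
r3 m[φ3→X11] = [6, 3, 2]
r3 m[X11→φ0] = [6, 3, 2]
r3 m[X11→φ3] = [54, 47, 46]
r3 m[X0→φ0] = [5, 1, 4]
r3 m[X0→φ1] = [61, 37, 49]
r3 m[X1→φ0] = [1, 9, 3]
r3 m[X1→φ2] = [51, 38, 58]
r4 m[φ0→X11] = [755, 694, 663]
r4 m[φ0→X0] = [899, 575, 717]
r4 m[φ0→X1] = [708, 557, 739]
r4 m[φ1→X0] = [5, 1, 4]
r4 m[φ2→X1] = [1, 9, 3]
r4 m[φ3→X11] = [6, 3, 2]
r4 m[X11→φ0] = [6, 3, 2]
r4 m[X11→φ3] = [755, 694, 663]
r4 m[X0→φ0] = [5, 1, 4]
r4 m[X0→φ1] = [899, 575, 717]
r4 m[X1→φ0] = [1, 9, 3]
r4 m[X1→φ2] = [708, 557, 739]
r5 m[φ0→X11] = [755, 694, 663]
r5 m[φ0→X0] = [899, 575, 717]
r5 m[φ0→X1] = [708, 557, 739]
r5 m[φ1→X0] = [5, 1, 4]
r5 m[φ2→X1] = [1, 9, 3]
r5 m[φ3→X11] = [6, 3, 2]
r5 m[X11→φ0] = [6, 3, 2]
r5 m[X11→φ3] = [755, 694, 663]
r5 m[X0→φ0] = [5, 1, 4]
r5 m[X0→φ1] = [899, 575, 717]
r5 m[X1→φ0] = [1, 9, 3]
r5 m[X1→φ2] = [708, 557, 739]
fixed point reached at round 5
b[X11] = ⊗ incoming = [4530, 2082, 1326]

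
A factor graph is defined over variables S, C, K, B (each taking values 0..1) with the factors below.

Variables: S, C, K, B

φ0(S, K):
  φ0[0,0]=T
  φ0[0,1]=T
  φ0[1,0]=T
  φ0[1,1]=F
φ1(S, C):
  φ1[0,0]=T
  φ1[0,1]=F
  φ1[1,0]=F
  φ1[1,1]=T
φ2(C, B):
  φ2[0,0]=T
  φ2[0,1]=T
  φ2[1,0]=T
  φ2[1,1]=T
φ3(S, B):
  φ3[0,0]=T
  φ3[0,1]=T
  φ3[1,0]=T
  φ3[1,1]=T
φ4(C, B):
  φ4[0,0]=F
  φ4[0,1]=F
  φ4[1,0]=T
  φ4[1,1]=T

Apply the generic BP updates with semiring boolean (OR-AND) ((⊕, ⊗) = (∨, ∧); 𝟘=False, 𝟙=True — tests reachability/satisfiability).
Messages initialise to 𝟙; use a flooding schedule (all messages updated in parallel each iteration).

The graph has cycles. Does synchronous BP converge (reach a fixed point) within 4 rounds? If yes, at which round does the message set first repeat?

NOT CONVERGED within 4 rounds

init: all messages = 𝟙 over 2 values
r1 m[φ0→S] = [T, T]
r1 m[φ0→K] = [T, T]
r1 m[φ1→S] = [T, T]
r1 m[φ1→C] = [T, T]
r1 m[φ2→C] = [T, T]
r1 m[φ2→B] = [T, T]
r1 m[φ3→S] = [T, T]
r1 m[φ3→B] = [T, T]
r1 m[φ4→C] = [F, T]
r1 m[φ4→B] = [T, T]
r1 m[S→φ0] = [T, T]
r1 m[S→φ1] = [T, T]
r1 m[S→φ3] = [T, T]
r1 m[C→φ1] = [T, T]
r1 m[C→φ2] = [T, T]
r1 m[C→φ4] = [T, T]
r1 m[K→φ0] = [T, T]
r1 m[B→φ2] = [T, T]
r1 m[B→φ3] = [T, T]
r1 m[B→φ4] = [T, T]
r2 m[φ0→S] = [T, T]
r2 m[φ0→K] = [T, T]
r2 m[φ1→S] = [T, T]
r2 m[φ1→C] = [T, T]
r2 m[φ2→C] = [T, T]
r2 m[φ2→B] = [T, T]
r2 m[φ3→S] = [T, T]
r2 m[φ3→B] = [T, T]
r2 m[φ4→C] = [F, T]
r2 m[φ4→B] = [T, T]
r2 m[S→φ0] = [T, T]
r2 m[S→φ1] = [T, T]
r2 m[S→φ3] = [T, T]
r2 m[C→φ1] = [F, T]
r2 m[C→φ2] = [F, T]
r2 m[C→φ4] = [T, T]
r2 m[K→φ0] = [T, T]
r2 m[B→φ2] = [T, T]
r2 m[B→φ3] = [T, T]
r2 m[B→φ4] = [T, T]
r3 m[φ0→S] = [T, T]
r3 m[φ0→K] = [T, T]
r3 m[φ1→S] = [F, T]
r3 m[φ1→C] = [T, T]
r3 m[φ2→C] = [T, T]
r3 m[φ2→B] = [T, T]
r3 m[φ3→S] = [T, T]
r3 m[φ3→B] = [T, T]
r3 m[φ4→C] = [F, T]
r3 m[φ4→B] = [T, T]
r3 m[S→φ0] = [T, T]
r3 m[S→φ1] = [T, T]
r3 m[S→φ3] = [T, T]
r3 m[C→φ1] = [F, T]
r3 m[C→φ2] = [F, T]
r3 m[C→φ4] = [T, T]
r3 m[K→φ0] = [T, T]
r3 m[B→φ2] = [T, T]
r3 m[B→φ3] = [T, T]
r3 m[B→φ4] = [T, T]
r4 m[φ0→S] = [T, T]
r4 m[φ0→K] = [T, T]
r4 m[φ1→S] = [F, T]
r4 m[φ1→C] = [T, T]
r4 m[φ2→C] = [T, T]
r4 m[φ2→B] = [T, T]
r4 m[φ3→S] = [T, T]
r4 m[φ3→B] = [T, T]
r4 m[φ4→C] = [F, T]
r4 m[φ4→B] = [T, T]
r4 m[S→φ0] = [F, T]
r4 m[S→φ1] = [T, T]
r4 m[S→φ3] = [F, T]
r4 m[C→φ1] = [F, T]
r4 m[C→φ2] = [F, T]
r4 m[C→φ4] = [T, T]
r4 m[K→φ0] = [T, T]
r4 m[B→φ2] = [T, T]
r4 m[B→φ3] = [T, T]
r4 m[B→φ4] = [T, T]
no fixed point within 4 rounds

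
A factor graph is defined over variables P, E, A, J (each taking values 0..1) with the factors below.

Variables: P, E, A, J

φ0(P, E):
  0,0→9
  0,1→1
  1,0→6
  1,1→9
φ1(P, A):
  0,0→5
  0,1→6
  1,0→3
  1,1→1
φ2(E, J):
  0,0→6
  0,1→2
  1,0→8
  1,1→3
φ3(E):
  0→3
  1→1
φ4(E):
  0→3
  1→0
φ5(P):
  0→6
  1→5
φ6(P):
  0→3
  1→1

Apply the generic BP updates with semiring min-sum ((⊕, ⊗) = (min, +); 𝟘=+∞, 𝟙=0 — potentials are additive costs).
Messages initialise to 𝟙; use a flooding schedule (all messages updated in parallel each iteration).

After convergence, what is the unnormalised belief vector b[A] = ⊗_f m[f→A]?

b[A] = [19, 20]

init: all messages = 𝟙 over 2 values
r1 m[φ0→P] = [1, 6]
r1 m[φ0→E] = [6, 1]
r1 m[φ1→P] = [5, 1]
r1 m[φ1→A] = [3, 1]
r1 m[φ2→E] = [2, 3]
r1 m[φ2→J] = [6, 2]
r1 m[φ3→E] = [3, 1]
r1 m[φ4→E] = [3, 0]
r1 m[φ5→P] = [6, 5]
r1 m[φ6→P] = [3, 1]
r1 m[P→φ0] = [0, 0]
r1 m[P→φ1] = [0, 0]
r1 m[P→φ5] = [0, 0]
r1 m[P→φ6] = [0, 0]
r1 m[E→φ0] = [0, 0]
r1 m[E→φ2] = [0, 0]
r1 m[E→φ3] = [0, 0]
r1 m[E→φ4] = [0, 0]
r1 m[A→φ1] = [0, 0]
r1 m[J→φ2] = [0, 0]
r2 m[φ0→P] = [1, 6]
r2 m[φ0→E] = [6, 1]
r2 m[φ1→P] = [5, 1]
r2 m[φ1→A] = [3, 1]
r2 m[φ2→E] = [2, 3]
r2 m[φ2→J] = [6, 2]
r2 m[φ3→E] = [3, 1]
r2 m[φ4→E] = [3, 0]
r2 m[φ5→P] = [6, 5]
r2 m[φ6→P] = [3, 1]
r2 m[P→φ0] = [14, 7]
r2 m[P→φ1] = [10, 12]
r2 m[P→φ5] = [9, 8]
r2 m[P→φ6] = [12, 12]
r2 m[E→φ0] = [8, 4]
r2 m[E→φ2] = [12, 2]
r2 m[E→φ3] = [11, 4]
r2 m[E→φ4] = [11, 5]
r2 m[A→φ1] = [0, 0]
r2 m[J→φ2] = [0, 0]
r3 m[φ0→P] = [5, 13]
r3 m[φ0→E] = [13, 15]
r3 m[φ1→P] = [5, 1]
r3 m[φ1→A] = [15, 13]
r3 m[φ2→E] = [2, 3]
r3 m[φ2→J] = [10, 5]
r3 m[φ3→E] = [3, 1]
r3 m[φ4→E] = [3, 0]
r3 m[φ5→P] = [6, 5]
r3 m[φ6→P] = [3, 1]
r3 m[P→φ0] = [14, 7]
r3 m[P→φ1] = [10, 12]
r3 m[P→φ5] = [9, 8]
r3 m[P→φ6] = [12, 12]
r3 m[E→φ0] = [8, 4]
r3 m[E→φ2] = [12, 2]
r3 m[E→φ3] = [11, 4]
r3 m[E→φ4] = [11, 5]
r3 m[A→φ1] = [0, 0]
r3 m[J→φ2] = [0, 0]
r4 m[φ0→P] = [5, 13]
r4 m[φ0→E] = [13, 15]
r4 m[φ1→P] = [5, 1]
r4 m[φ1→A] = [15, 13]
r4 m[φ2→E] = [2, 3]
r4 m[φ2→J] = [10, 5]
r4 m[φ3→E] = [3, 1]
r4 m[φ4→E] = [3, 0]
r4 m[φ5→P] = [6, 5]
r4 m[φ6→P] = [3, 1]
r4 m[P→φ0] = [14, 7]
r4 m[P→φ1] = [14, 19]
r4 m[P→φ5] = [13, 15]
r4 m[P→φ6] = [16, 19]
r4 m[E→φ0] = [8, 4]
r4 m[E→φ2] = [19, 16]
r4 m[E→φ3] = [18, 18]
r4 m[E→φ4] = [18, 19]
r4 m[A→φ1] = [0, 0]
r4 m[J→φ2] = [0, 0]
r5 m[φ0→P] = [5, 13]
r5 m[φ0→E] = [13, 15]
r5 m[φ1→P] = [5, 1]
r5 m[φ1→A] = [19, 20]
r5 m[φ2→E] = [2, 3]
r5 m[φ2→J] = [24, 19]
r5 m[φ3→E] = [3, 1]
r5 m[φ4→E] = [3, 0]
r5 m[φ5→P] = [6, 5]
r5 m[φ6→P] = [3, 1]
r5 m[P→φ0] = [14, 7]
r5 m[P→φ1] = [14, 19]
r5 m[P→φ5] = [13, 15]
r5 m[P→φ6] = [16, 19]
r5 m[E→φ0] = [8, 4]
r5 m[E→φ2] = [19, 16]
r5 m[E→φ3] = [18, 18]
r5 m[E→φ4] = [18, 19]
r5 m[A→φ1] = [0, 0]
r5 m[J→φ2] = [0, 0]
r6 m[φ0→P] = [5, 13]
r6 m[φ0→E] = [13, 15]
r6 m[φ1→P] = [5, 1]
r6 m[φ1→A] = [19, 20]
r6 m[φ2→E] = [2, 3]
r6 m[φ2→J] = [24, 19]
r6 m[φ3→E] = [3, 1]
r6 m[φ4→E] = [3, 0]
r6 m[φ5→P] = [6, 5]
r6 m[φ6→P] = [3, 1]
r6 m[P→φ0] = [14, 7]
r6 m[P→φ1] = [14, 19]
r6 m[P→φ5] = [13, 15]
r6 m[P→φ6] = [16, 19]
r6 m[E→φ0] = [8, 4]
r6 m[E→φ2] = [19, 16]
r6 m[E→φ3] = [18, 18]
r6 m[E→φ4] = [18, 19]
r6 m[A→φ1] = [0, 0]
r6 m[J→φ2] = [0, 0]
fixed point reached at round 6
b[A] = ⊗ incoming = [19, 20]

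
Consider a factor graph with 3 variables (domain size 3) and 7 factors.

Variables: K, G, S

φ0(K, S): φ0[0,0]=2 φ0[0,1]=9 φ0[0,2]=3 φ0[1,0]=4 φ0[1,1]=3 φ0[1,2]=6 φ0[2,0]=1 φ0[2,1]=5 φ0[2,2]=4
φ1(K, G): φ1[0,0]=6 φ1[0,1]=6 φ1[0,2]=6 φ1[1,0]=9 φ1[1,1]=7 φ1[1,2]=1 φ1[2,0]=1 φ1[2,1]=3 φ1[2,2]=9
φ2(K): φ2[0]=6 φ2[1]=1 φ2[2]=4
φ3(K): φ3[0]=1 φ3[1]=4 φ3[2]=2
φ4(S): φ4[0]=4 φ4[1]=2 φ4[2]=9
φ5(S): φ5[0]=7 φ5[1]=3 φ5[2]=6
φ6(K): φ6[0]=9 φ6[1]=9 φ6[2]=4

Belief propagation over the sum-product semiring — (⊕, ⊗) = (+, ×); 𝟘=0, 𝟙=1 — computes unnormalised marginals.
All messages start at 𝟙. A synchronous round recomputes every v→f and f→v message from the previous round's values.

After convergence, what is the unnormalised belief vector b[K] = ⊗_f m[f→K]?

b[K] = [264384, 277848, 113984]

init: all messages = 𝟙 over 3 values
r1 m[φ0→K] = [14, 13, 10]
r1 m[φ0→S] = [7, 17, 13]
r1 m[φ1→K] = [18, 17, 13]
r1 m[φ1→G] = [16, 16, 16]
r1 m[φ2→K] = [6, 1, 4]
r1 m[φ3→K] = [1, 4, 2]
r1 m[φ4→S] = [4, 2, 9]
r1 m[φ5→S] = [7, 3, 6]
r1 m[φ6→K] = [9, 9, 4]
r1 m[K→φ0] = [1, 1, 1]
r1 m[K→φ1] = [1, 1, 1]
r1 m[K→φ2] = [1, 1, 1]
r1 m[K→φ3] = [1, 1, 1]
r1 m[K→φ6] = [1, 1, 1]
r1 m[G→φ1] = [1, 1, 1]
r1 m[S→φ0] = [1, 1, 1]
r1 m[S→φ4] = [1, 1, 1]
r1 m[S→φ5] = [1, 1, 1]
r2 m[φ0→K] = [14, 13, 10]
r2 m[φ0→S] = [7, 17, 13]
r2 m[φ1→K] = [18, 17, 13]
r2 m[φ1→G] = [16, 16, 16]
r2 m[φ2→K] = [6, 1, 4]
r2 m[φ3→K] = [1, 4, 2]
r2 m[φ4→S] = [4, 2, 9]
r2 m[φ5→S] = [7, 3, 6]
r2 m[φ6→K] = [9, 9, 4]
r2 m[K→φ0] = [972, 612, 416]
r2 m[K→φ1] = [756, 468, 320]
r2 m[K→φ2] = [2268, 7956, 1040]
r2 m[K→φ3] = [13608, 1989, 2080]
r2 m[K→φ6] = [1512, 884, 1040]
r2 m[G→φ1] = [1, 1, 1]
r2 m[S→φ0] = [28, 6, 54]
r2 m[S→φ4] = [49, 51, 78]
r2 m[S→φ5] = [28, 34, 117]
r3 m[φ0→K] = [272, 454, 274]
r3 m[φ0→S] = [4808, 12664, 8252]
r3 m[φ1→K] = [18, 17, 13]
r3 m[φ1→G] = [9068, 8772, 7884]
r3 m[φ2→K] = [6, 1, 4]
r3 m[φ3→K] = [1, 4, 2]
r3 m[φ4→S] = [4, 2, 9]
r3 m[φ5→S] = [7, 3, 6]
r3 m[φ6→K] = [9, 9, 4]
r3 m[K→φ0] = [972, 612, 416]
r3 m[K→φ1] = [756, 468, 320]
r3 m[K→φ2] = [2268, 7956, 1040]
r3 m[K→φ3] = [13608, 1989, 2080]
r3 m[K→φ6] = [1512, 884, 1040]
r3 m[G→φ1] = [1, 1, 1]
r3 m[S→φ0] = [28, 6, 54]
r3 m[S→φ4] = [49, 51, 78]
r3 m[S→φ5] = [28, 34, 117]
r4 m[φ0→K] = [272, 454, 274]
r4 m[φ0→S] = [4808, 12664, 8252]
r4 m[φ1→K] = [18, 17, 13]
r4 m[φ1→G] = [9068, 8772, 7884]
r4 m[φ2→K] = [6, 1, 4]
r4 m[φ3→K] = [1, 4, 2]
r4 m[φ4→S] = [4, 2, 9]
r4 m[φ5→S] = [7, 3, 6]
r4 m[φ6→K] = [9, 9, 4]
r4 m[K→φ0] = [972, 612, 416]
r4 m[K→φ1] = [14688, 16344, 8768]
r4 m[K→φ2] = [44064, 277848, 28496]
r4 m[K→φ3] = [264384, 69462, 56992]
r4 m[K→φ6] = [29376, 30872, 28496]
r4 m[G→φ1] = [1, 1, 1]
r4 m[S→φ0] = [28, 6, 54]
r4 m[S→φ4] = [33656, 37992, 49512]
r4 m[S→φ5] = [19232, 25328, 74268]
r5 m[φ0→K] = [272, 454, 274]
r5 m[φ0→S] = [4808, 12664, 8252]
r5 m[φ1→K] = [18, 17, 13]
r5 m[φ1→G] = [243992, 228840, 183384]
r5 m[φ2→K] = [6, 1, 4]
r5 m[φ3→K] = [1, 4, 2]
r5 m[φ4→S] = [4, 2, 9]
r5 m[φ5→S] = [7, 3, 6]
r5 m[φ6→K] = [9, 9, 4]
r5 m[K→φ0] = [972, 612, 416]
r5 m[K→φ1] = [14688, 16344, 8768]
r5 m[K→φ2] = [44064, 277848, 28496]
r5 m[K→φ3] = [264384, 69462, 56992]
r5 m[K→φ6] = [29376, 30872, 28496]
r5 m[G→φ1] = [1, 1, 1]
r5 m[S→φ0] = [28, 6, 54]
r5 m[S→φ4] = [33656, 37992, 49512]
r5 m[S→φ5] = [19232, 25328, 74268]
r6 m[φ0→K] = [272, 454, 274]
r6 m[φ0→S] = [4808, 12664, 8252]
r6 m[φ1→K] = [18, 17, 13]
r6 m[φ1→G] = [243992, 228840, 183384]
r6 m[φ2→K] = [6, 1, 4]
r6 m[φ3→K] = [1, 4, 2]
r6 m[φ4→S] = [4, 2, 9]
r6 m[φ5→S] = [7, 3, 6]
r6 m[φ6→K] = [9, 9, 4]
r6 m[K→φ0] = [972, 612, 416]
r6 m[K→φ1] = [14688, 16344, 8768]
r6 m[K→φ2] = [44064, 277848, 28496]
r6 m[K→φ3] = [264384, 69462, 56992]
r6 m[K→φ6] = [29376, 30872, 28496]
r6 m[G→φ1] = [1, 1, 1]
r6 m[S→φ0] = [28, 6, 54]
r6 m[S→φ4] = [33656, 37992, 49512]
r6 m[S→φ5] = [19232, 25328, 74268]
fixed point reached at round 6
b[K] = ⊗ incoming = [264384, 277848, 113984]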